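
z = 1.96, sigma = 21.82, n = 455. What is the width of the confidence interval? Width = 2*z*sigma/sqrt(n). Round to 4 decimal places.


width = 2*z*sigma/sqrt(n)
2*z*sigma = 2 * 1.96 * 21.82 = 85.5344
sqrt(455) ≈ 21.330729
width = 85.5344 / 21.330729 ≈ 4.009915

4.0099


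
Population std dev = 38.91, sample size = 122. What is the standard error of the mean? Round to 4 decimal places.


SE = sigma / sqrt(n)
sqrt(122) ≈ 11.045361
SE = 38.91 / 11.045361 ≈ 3.522746

3.5227


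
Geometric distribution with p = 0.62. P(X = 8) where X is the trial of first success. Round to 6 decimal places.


P = (1-p)^(k-1) * p
(1-p)^(k-1) = 0.38^7 ≈ 0.001144156
P = 0.001144156 * 0.62 ≈ 0.0007093766

0.000709


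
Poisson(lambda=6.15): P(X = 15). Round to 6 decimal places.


P = e^(-lam) * lam^k / k!
e^(-6.15) ≈ 0.002133482
lam^k = 6.15^15 ≈ 680968051076.363625
k! = 15! = 1307674368000
P = 0.002133482 * 680968051076.363625 / 1307674368000 ≈ 0.001111

0.001111


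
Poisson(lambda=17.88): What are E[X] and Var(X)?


E[X] = Var(X) = lambda = 17.88

17.88, 17.88


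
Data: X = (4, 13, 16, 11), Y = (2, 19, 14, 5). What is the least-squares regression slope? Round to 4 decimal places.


b = sum((xi-xbar)(yi-ybar)) / sum((xi-xbar)^2)
n = 4, xbar = 44/4 = 11, ybar = 40/4 = 10
Sxy = sum((xi-xbar)(yi-ybar)) = 94
Sxx = sum((xi-xbar)^2) = 78
b = Sxy / Sxx = 47/39 ≈ 1.205128

1.2051


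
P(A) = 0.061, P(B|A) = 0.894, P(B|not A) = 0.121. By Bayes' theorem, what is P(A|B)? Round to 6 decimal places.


P(A|B) = P(B|A)*P(A) / P(B), P(B) = P(B|A)*P(A) + P(B|not A)*P(not A)
P(B|A)*P(A) = 0.894 * 0.061 = 0.054534
P(B|not A)*P(not A) = 0.121 * 0.939 = 0.113619
P(B) = 0.054534 + 0.113619 = 0.168153
P(A|B) = 0.054534 / 0.168153 ≈ 0.32431179

0.324312


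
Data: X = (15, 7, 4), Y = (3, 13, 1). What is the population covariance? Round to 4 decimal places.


Cov = (1/n)*sum((xi-xbar)(yi-ybar))
n = 3, xbar = 26/3 ≈ 8.666667, ybar = 17/3 ≈ 5.666667
sum((xi-xbar)(yi-ybar)) = -22/3 ≈ -7.333333
Cov = -7.333333 / 3 = -22/9 ≈ -2.444444

-2.4444


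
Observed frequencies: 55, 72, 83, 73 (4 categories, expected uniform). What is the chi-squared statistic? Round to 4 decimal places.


chi2 = sum((O-E)^2/E), E = total/4
total = 283, E = 283/4 = 70.75
(55 - 70.75)^2 / 70.75 = 248.0625 / 70.75 = 3969/1132 ≈ 3.506184
(72 - 70.75)^2 / 70.75 = 1.5625 / 70.75 = 25/1132 ≈ 0.022085
(83 - 70.75)^2 / 70.75 = 150.0625 / 70.75 = 2401/1132 ≈ 2.121025
(73 - 70.75)^2 / 70.75 = 5.0625 / 70.75 = 81/1132 ≈ 0.071555
chi2 = 1619/283 ≈ 5.720848

5.7208


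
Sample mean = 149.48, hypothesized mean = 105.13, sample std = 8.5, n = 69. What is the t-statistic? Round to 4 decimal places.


t = (xbar - mu0) / (s/sqrt(n))
xbar - mu0 = 149.48 - 105.13 = 44.35
sqrt(69) ≈ 8.30662386
s/sqrt(n) = 8.5 / 8.30662386 ≈ 1.02327975
t = 44.35 / 1.02327975 ≈ 43.341032

43.3410


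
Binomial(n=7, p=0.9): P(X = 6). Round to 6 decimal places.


P = C(n,k) * p^k * (1-p)^(n-k)
C(7,6) = 7
p^k = 0.9^6 = 0.531441
(1-p)^(n-k) = 0.1^1 = 0.1
P = 7 * 0.531441 * 0.1 ≈ 0.372009

0.372009


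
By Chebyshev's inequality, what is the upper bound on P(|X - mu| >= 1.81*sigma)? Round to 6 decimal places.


P <= 1/k^2
k^2 = 1.81^2 = 3.2761
1/k^2 = 1 / 3.2761 ≈ 0.30524099

0.305241


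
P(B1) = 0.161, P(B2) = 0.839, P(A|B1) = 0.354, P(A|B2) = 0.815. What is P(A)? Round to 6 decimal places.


P(A) = P(A|B1)*P(B1) + P(A|B2)*P(B2)
P(A|B1)*P(B1) = 0.354 * 0.161 = 0.056994
P(A|B2)*P(B2) = 0.815 * 0.839 = 0.683785
P(A) = 0.056994 + 0.683785 = 0.740779

0.740779


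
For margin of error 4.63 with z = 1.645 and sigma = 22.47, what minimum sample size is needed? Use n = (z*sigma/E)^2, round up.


z*sigma/E = 1.645 * 22.47 / 4.63 ≈ 7.983402
(z*sigma/E)^2 ≈ 63.734703
round up: n = 64

64


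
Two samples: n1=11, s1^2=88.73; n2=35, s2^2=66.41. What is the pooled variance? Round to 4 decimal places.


sp^2 = ((n1-1)*s1^2 + (n2-1)*s2^2)/(n1+n2-2)
(n1-1)*s1^2 = 10 * 88.73 = 887.3
(n2-1)*s2^2 = 34 * 66.41 = 2257.94
numerator = 887.3 + 2257.94 = 3145.24
n1+n2-2 = 44
sp^2 = 3145.24 / 44 = 78631/1100 ≈ 71.482727

71.4827


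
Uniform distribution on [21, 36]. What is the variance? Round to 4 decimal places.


Var = (b-a)^2 / 12
(b-a)^2 = (36 - 21)^2 = 225
Var = 225/12 = 18.75

18.7500


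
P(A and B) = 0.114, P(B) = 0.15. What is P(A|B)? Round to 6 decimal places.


P(A|B) = P(A and B) / P(B) = 0.114 / 0.15 = 0.76

0.760000


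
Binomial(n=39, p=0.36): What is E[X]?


E[X] = n*p = 39 * 0.36 = 14.04

14.04


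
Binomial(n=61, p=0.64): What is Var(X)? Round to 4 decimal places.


Var = n*p*(1-p) = 61 * 0.64 * 0.36 = 14.0544

14.0544


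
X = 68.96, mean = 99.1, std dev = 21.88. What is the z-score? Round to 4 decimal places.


z = (X - mu) / sigma
X - mu = 68.96 - 99.1 = -30.14
z = -30.14 / 21.88 = -1507/1094 ≈ -1.377514

-1.3775


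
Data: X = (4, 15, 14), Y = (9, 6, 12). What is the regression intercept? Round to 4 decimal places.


a = ybar - b*xbar, where b = sum((xi-xbar)(yi-ybar)) / sum((xi-xbar)^2)
n = 3, xbar = 33/3 = 11, ybar = 27/3 = 9
Sxy = sum((xi-xbar)(yi-ybar)) = -3
Sxx = sum((xi-xbar)^2) = 74
b = Sxy / Sxx = -3/74 ≈ -0.040541
a = 9 - (-0.040541) * 11 = 699/74 ≈ 9.445946

9.4459


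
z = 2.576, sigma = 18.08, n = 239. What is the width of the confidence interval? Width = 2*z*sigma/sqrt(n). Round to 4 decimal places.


width = 2*z*sigma/sqrt(n)
2*z*sigma = 2 * 2.576 * 18.08 = 93.14816
sqrt(239) ≈ 15.459625
width = 93.14816 / 15.459625 ≈ 6.025254

6.0253


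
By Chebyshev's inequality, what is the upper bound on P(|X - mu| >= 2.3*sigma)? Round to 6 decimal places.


P <= 1/k^2
k^2 = 2.3^2 = 5.29
1/k^2 = 1 / 5.29 = 100/529 ≈ 0.18903592

0.189036


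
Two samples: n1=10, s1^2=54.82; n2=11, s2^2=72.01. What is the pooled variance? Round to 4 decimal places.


sp^2 = ((n1-1)*s1^2 + (n2-1)*s2^2)/(n1+n2-2)
(n1-1)*s1^2 = 9 * 54.82 = 493.38
(n2-1)*s2^2 = 10 * 72.01 = 720.1
numerator = 493.38 + 720.1 = 1213.48
n1+n2-2 = 19
sp^2 = 1213.48 / 19 = 30337/475 ≈ 63.867368

63.8674


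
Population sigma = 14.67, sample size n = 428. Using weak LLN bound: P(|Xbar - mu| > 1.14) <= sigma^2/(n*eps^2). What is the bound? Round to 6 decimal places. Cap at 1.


bound = min(1, sigma^2/(n*eps^2))
sigma^2 = 14.67^2 = 215.2089
n*eps^2 = 428 * 1.14^2 = 428 * 1.2996 = 556.2288
sigma^2/(n*eps^2) = 215.2089 / 556.2288 ≈ 0.38690715

0.386907


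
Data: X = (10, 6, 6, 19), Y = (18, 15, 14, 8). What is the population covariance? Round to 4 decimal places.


Cov = (1/n)*sum((xi-xbar)(yi-ybar))
n = 4, xbar = 41/4 = 10.25, ybar = 55/4 = 13.75
sum((xi-xbar)(yi-ybar)) = -57.75
Cov = -57.75 / 4 = -14.4375

-14.4375


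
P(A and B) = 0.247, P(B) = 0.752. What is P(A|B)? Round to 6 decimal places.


P(A|B) = P(A and B) / P(B) = 0.247 / 0.752 = 247/752 ≈ 0.32845745

0.328457


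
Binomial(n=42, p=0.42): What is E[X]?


E[X] = n*p = 42 * 0.42 = 17.64

17.64


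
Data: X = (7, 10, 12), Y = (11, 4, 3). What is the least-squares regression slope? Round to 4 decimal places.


b = sum((xi-xbar)(yi-ybar)) / sum((xi-xbar)^2)
n = 3, xbar = 29/3 ≈ 9.666667, ybar = 18/3 = 6
Sxy = sum((xi-xbar)(yi-ybar)) = -21
Sxx = sum((xi-xbar)^2) = 38/3 ≈ 12.666667
b = Sxy / Sxx = -63/38 ≈ -1.657895

-1.6579


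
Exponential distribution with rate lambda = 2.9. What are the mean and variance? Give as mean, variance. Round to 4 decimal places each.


mean = 1/lam, var = 1/lam^2
mean = 1 / 2.9 = 10/29 ≈ 0.344828
lam^2 = 2.9^2 = 8.41
var = 1 / 8.41 = 100/841 ≈ 0.118906

0.3448, 0.1189


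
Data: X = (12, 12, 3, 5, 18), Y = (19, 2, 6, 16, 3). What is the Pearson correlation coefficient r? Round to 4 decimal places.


r = sum((xi-xbar)(yi-ybar)) / sqrt(sum((xi-xbar)^2) * sum((yi-ybar)^2))
n = 5, xbar = 50/5 = 10, ybar = 46/5 = 9.2
Sxy = sum((xi-xbar)(yi-ybar)) = -56
Sxx = sum((xi-xbar)^2) = 146
Syy = sum((yi-ybar)^2) = 242.8
sqrt(Sxx*Syy) ≈ 188.278517
r = Sxy / sqrt(Sxx*Syy) = -56 / 188.278517 ≈ -0.297432

-0.2974


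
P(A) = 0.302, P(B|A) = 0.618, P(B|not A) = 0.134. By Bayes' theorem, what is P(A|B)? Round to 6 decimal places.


P(A|B) = P(B|A)*P(A) / P(B), P(B) = P(B|A)*P(A) + P(B|not A)*P(not A)
P(B|A)*P(A) = 0.618 * 0.302 = 0.186636
P(B|not A)*P(not A) = 0.134 * 0.698 = 0.093532
P(B) = 0.186636 + 0.093532 = 0.280168
P(A|B) = 0.186636 / 0.280168 ≈ 0.66615745

0.666157


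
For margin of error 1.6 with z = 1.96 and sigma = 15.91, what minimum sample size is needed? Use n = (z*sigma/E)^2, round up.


z*sigma/E = 1.96 * 15.91 / 1.6 = 19.48975
(z*sigma/E)^2 ≈ 379.850355
round up: n = 380

380


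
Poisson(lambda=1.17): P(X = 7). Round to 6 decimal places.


P = e^(-lam) * lam^k / k!
e^(-1.17) ≈ 0.3103669
lam^k = 1.17^7 ≈ 3.001242
k! = 7! = 5040
P = 0.3103669 * 3.001242 / 5040 ≈ 0.000185

0.000185


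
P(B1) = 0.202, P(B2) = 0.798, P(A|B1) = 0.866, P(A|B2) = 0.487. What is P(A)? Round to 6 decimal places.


P(A) = P(A|B1)*P(B1) + P(A|B2)*P(B2)
P(A|B1)*P(B1) = 0.866 * 0.202 = 0.174932
P(A|B2)*P(B2) = 0.487 * 0.798 = 0.388626
P(A) = 0.174932 + 0.388626 = 0.563558

0.563558


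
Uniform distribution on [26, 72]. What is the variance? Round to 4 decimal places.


Var = (b-a)^2 / 12
(b-a)^2 = (72 - 26)^2 = 2116
Var = 2116/12 ≈ 176.333333

176.3333


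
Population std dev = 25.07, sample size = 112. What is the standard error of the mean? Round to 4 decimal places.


SE = sigma / sqrt(n)
sqrt(112) ≈ 10.583005
SE = 25.07 / 10.583005 ≈ 2.368892

2.3689


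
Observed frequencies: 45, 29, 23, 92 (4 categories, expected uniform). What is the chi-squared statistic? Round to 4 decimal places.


chi2 = sum((O-E)^2/E), E = total/4
total = 189, E = 189/4 = 47.25
(45 - 47.25)^2 / 47.25 = 5.0625 / 47.25 = 3/28 ≈ 0.107143
(29 - 47.25)^2 / 47.25 = 333.0625 / 47.25 = 5329/756 ≈ 7.048942
(23 - 47.25)^2 / 47.25 = 588.0625 / 47.25 = 9409/756 ≈ 12.445767
(92 - 47.25)^2 / 47.25 = 2002.5625 / 47.25 = 32041/756 ≈ 42.382275
chi2 = 3905/63 ≈ 61.984127

61.9841


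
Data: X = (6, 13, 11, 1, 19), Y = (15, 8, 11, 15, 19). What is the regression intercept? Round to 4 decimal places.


a = ybar - b*xbar, where b = sum((xi-xbar)(yi-ybar)) / sum((xi-xbar)^2)
n = 5, xbar = 50/5 = 10, ybar = 68/5 = 13.6
Sxy = sum((xi-xbar)(yi-ybar)) = 11
Sxx = sum((xi-xbar)^2) = 188
b = Sxy / Sxx = 11/188 ≈ 0.058511
a = 13.6 - 0.058511 * 10 = 6117/470 ≈ 13.014894

13.0149


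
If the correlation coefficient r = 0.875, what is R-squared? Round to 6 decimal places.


R^2 = r^2 = (0.875)^2 = 0.765625

0.765625


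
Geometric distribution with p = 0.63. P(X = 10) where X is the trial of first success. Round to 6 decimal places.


P = (1-p)^(k-1) * p
(1-p)^(k-1) = 0.37^9 ≈ 0.0001299617
P = 0.0001299617 * 0.63 ≈ 0.00008187590

0.000082


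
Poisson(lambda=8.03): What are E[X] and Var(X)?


E[X] = Var(X) = lambda = 8.03

8.03, 8.03


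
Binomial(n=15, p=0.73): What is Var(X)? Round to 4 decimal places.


Var = n*p*(1-p) = 15 * 0.73 * 0.27 = 2.9565

2.9565


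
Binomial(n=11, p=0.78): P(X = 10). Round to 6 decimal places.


P = C(n,k) * p^k * (1-p)^(n-k)
C(11,10) = 11
p^k = 0.78^10 ≈ 0.08335776
(1-p)^(n-k) = 0.22^1 = 0.22
P = 11 * 0.08335776 * 0.22 ≈ 0.201726

0.201726


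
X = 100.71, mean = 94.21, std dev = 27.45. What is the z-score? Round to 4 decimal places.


z = (X - mu) / sigma
X - mu = 100.71 - 94.21 = 6.5
z = 6.5 / 27.45 = 130/549 ≈ 0.236794

0.2368


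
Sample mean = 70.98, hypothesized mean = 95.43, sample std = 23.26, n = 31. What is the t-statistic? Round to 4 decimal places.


t = (xbar - mu0) / (s/sqrt(n))
xbar - mu0 = 70.98 - 95.43 = -24.45
sqrt(31) ≈ 5.56776436
s/sqrt(n) = 23.26 / 5.56776436 ≈ 4.17761933
t = -24.45 / 4.17761933 ≈ -5.852616

-5.8526


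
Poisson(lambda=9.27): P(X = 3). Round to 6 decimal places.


P = e^(-lam) * lam^k / k!
e^(-9.27) ≈ 0.00009420851
lam^k = 9.27^3 = 796.597983
k! = 3! = 6
P = 0.00009420851 * 796.597983 / 6 ≈ 0.012508

0.012508


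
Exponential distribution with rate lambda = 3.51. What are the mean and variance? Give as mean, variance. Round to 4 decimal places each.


mean = 1/lam, var = 1/lam^2
mean = 1 / 3.51 = 100/351 ≈ 0.284900
lam^2 = 3.51^2 = 12.3201
var = 1 / 12.3201 ≈ 0.081168

0.2849, 0.0812


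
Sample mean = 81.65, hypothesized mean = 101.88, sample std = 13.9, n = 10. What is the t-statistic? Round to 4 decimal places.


t = (xbar - mu0) / (s/sqrt(n))
xbar - mu0 = 81.65 - 101.88 = -20.23
sqrt(10) ≈ 3.16227766
s/sqrt(n) = 13.9 / 3.16227766 ≈ 4.39556595
t = -20.23 / 4.39556595 ≈ -4.602365

-4.6024


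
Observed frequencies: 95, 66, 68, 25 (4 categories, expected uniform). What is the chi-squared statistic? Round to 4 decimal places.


chi2 = sum((O-E)^2/E), E = total/4
total = 254, E = 254/4 = 63.5
(95 - 63.5)^2 / 63.5 = 992.25 / 63.5 = 3969/254 ≈ 15.625984
(66 - 63.5)^2 / 63.5 = 6.25 / 63.5 = 25/254 ≈ 0.098425
(68 - 63.5)^2 / 63.5 = 20.25 / 63.5 = 81/254 ≈ 0.318898
(25 - 63.5)^2 / 63.5 = 1482.25 / 63.5 = 5929/254 ≈ 23.342520
chi2 = 5002/127 ≈ 39.385827

39.3858


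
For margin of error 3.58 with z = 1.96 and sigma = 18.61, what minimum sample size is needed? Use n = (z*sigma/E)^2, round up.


z*sigma/E = 1.96 * 18.61 / 3.58 = 91189/8950 ≈ 10.188715
(z*sigma/E)^2 ≈ 103.809915
round up: n = 104

104


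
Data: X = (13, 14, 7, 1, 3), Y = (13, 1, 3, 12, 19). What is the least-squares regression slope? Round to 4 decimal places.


b = sum((xi-xbar)(yi-ybar)) / sum((xi-xbar)^2)
n = 5, xbar = 38/5 = 7.6, ybar = 48/5 = 9.6
Sxy = sum((xi-xbar)(yi-ybar)) = -91.8
Sxx = sum((xi-xbar)^2) = 135.2
b = Sxy / Sxx = -459/676 ≈ -0.678994

-0.6790


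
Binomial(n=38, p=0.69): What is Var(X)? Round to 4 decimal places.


Var = n*p*(1-p) = 38 * 0.69 * 0.31 = 8.1282

8.1282


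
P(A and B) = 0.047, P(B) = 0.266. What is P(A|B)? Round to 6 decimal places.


P(A|B) = P(A and B) / P(B) = 0.047 / 0.266 = 47/266 ≈ 0.17669173

0.176692


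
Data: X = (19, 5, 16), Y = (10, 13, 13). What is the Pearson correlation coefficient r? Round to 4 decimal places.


r = sum((xi-xbar)(yi-ybar)) / sqrt(sum((xi-xbar)^2) * sum((yi-ybar)^2))
n = 3, xbar = 40/3 ≈ 13.333333, ybar = 36/3 = 12
Sxy = sum((xi-xbar)(yi-ybar)) = -17
Sxx = sum((xi-xbar)^2) = 326/3 ≈ 108.666667
Syy = sum((yi-ybar)^2) = 6
sqrt(Sxx*Syy) ≈ 25.534291
r = Sxy / sqrt(Sxx*Syy) = -17 / 25.534291 ≈ -0.665771

-0.6658


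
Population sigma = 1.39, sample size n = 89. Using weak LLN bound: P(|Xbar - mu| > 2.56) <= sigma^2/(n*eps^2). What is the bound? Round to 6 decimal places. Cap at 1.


bound = min(1, sigma^2/(n*eps^2))
sigma^2 = 1.39^2 = 1.9321
n*eps^2 = 89 * 2.56^2 = 89 * 6.5536 = 583.2704
sigma^2/(n*eps^2) = 1.9321 / 583.2704 ≈ 0.00331253

0.003313


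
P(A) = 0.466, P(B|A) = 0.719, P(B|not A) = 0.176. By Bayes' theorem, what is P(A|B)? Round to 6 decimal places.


P(A|B) = P(B|A)*P(A) / P(B), P(B) = P(B|A)*P(A) + P(B|not A)*P(not A)
P(B|A)*P(A) = 0.719 * 0.466 = 0.335054
P(B|not A)*P(not A) = 0.176 * 0.534 = 0.093984
P(B) = 0.335054 + 0.093984 = 0.429038
P(A|B) = 0.335054 / 0.429038 ≈ 0.78094248

0.780942


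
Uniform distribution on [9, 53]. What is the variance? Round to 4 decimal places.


Var = (b-a)^2 / 12
(b-a)^2 = (53 - 9)^2 = 1936
Var = 1936/12 ≈ 161.333333

161.3333


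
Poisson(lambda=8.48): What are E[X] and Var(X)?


E[X] = Var(X) = lambda = 8.48

8.48, 8.48


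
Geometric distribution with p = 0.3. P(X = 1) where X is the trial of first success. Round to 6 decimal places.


P = (1-p)^(k-1) * p
(1-p)^(k-1) = 0.7^0 = 1
P = 1 * 0.3 = 0.3

0.300000


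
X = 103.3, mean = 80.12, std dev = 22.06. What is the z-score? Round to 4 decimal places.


z = (X - mu) / sigma
X - mu = 103.3 - 80.12 = 23.18
z = 23.18 / 22.06 = 1159/1103 ≈ 1.050771

1.0508


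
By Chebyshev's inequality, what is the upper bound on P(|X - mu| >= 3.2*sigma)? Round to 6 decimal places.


P <= 1/k^2
k^2 = 3.2^2 = 10.24
1/k^2 = 1 / 10.24 = 0.09765625

0.097656


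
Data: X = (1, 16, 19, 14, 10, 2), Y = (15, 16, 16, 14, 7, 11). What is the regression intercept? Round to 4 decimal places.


a = ybar - b*xbar, where b = sum((xi-xbar)(yi-ybar)) / sum((xi-xbar)^2)
n = 6, xbar = 62/6 = 31/3 ≈ 10.333333, ybar = 79/6 ≈ 13.166667
Sxy = sum((xi-xbar)(yi-ybar)) = 140/3 ≈ 46.666667
Sxx = sum((xi-xbar)^2) = 832/3 ≈ 277.333333
b = Sxy / Sxx = 35/208 ≈ 0.168269
a = 13.166667 - 0.168269 * 10.333333 = 2377/208 ≈ 11.427885

11.4279


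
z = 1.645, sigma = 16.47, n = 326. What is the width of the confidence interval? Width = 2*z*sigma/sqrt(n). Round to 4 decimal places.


width = 2*z*sigma/sqrt(n)
2*z*sigma = 2 * 1.645 * 16.47 = 54.1863
sqrt(326) ≈ 18.055470
width = 54.1863 / 18.055470 ≈ 3.001102

3.0011


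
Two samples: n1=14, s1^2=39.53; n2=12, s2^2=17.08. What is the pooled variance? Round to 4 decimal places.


sp^2 = ((n1-1)*s1^2 + (n2-1)*s2^2)/(n1+n2-2)
(n1-1)*s1^2 = 13 * 39.53 = 513.89
(n2-1)*s2^2 = 11 * 17.08 = 187.88
numerator = 513.89 + 187.88 = 701.77
n1+n2-2 = 24
sp^2 = 701.77 / 24 = 70177/2400 ≈ 29.240417

29.2404


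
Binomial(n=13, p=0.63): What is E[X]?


E[X] = n*p = 13 * 0.63 = 8.19

8.19


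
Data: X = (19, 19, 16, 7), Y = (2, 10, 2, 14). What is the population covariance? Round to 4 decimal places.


Cov = (1/n)*sum((xi-xbar)(yi-ybar))
n = 4, xbar = 61/4 = 15.25, ybar = 28/4 = 7
sum((xi-xbar)(yi-ybar)) = -69
Cov = -69 / 4 = -17.25

-17.2500


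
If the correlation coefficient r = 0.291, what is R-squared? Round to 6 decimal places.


R^2 = r^2 = (0.291)^2 = 0.084681

0.084681


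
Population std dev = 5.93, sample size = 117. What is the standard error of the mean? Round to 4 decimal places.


SE = sigma / sqrt(n)
sqrt(117) ≈ 10.816654
SE = 5.93 / 10.816654 ≈ 0.548229

0.5482


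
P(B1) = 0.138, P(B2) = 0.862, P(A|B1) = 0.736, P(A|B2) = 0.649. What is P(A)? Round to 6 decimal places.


P(A) = P(A|B1)*P(B1) + P(A|B2)*P(B2)
P(A|B1)*P(B1) = 0.736 * 0.138 = 0.101568
P(A|B2)*P(B2) = 0.649 * 0.862 = 0.559438
P(A) = 0.101568 + 0.559438 = 0.661006

0.661006


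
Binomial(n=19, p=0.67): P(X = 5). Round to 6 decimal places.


P = C(n,k) * p^k * (1-p)^(n-k)
C(19,5) = 11628
p^k = 0.67^5 ≈ 0.1350125
(1-p)^(n-k) = 0.33^14 ≈ 0.0000001816332
P = 11628 * 0.1350125 * 0.0000001816332 ≈ 0.000285

0.000285


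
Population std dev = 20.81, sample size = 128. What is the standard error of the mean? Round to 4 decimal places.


SE = sigma / sqrt(n)
sqrt(128) ≈ 11.313708
SE = 20.81 / 11.313708 ≈ 1.839362

1.8394


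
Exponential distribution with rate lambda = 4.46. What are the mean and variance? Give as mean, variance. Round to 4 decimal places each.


mean = 1/lam, var = 1/lam^2
mean = 1 / 4.46 = 50/223 ≈ 0.224215
lam^2 = 4.46^2 = 19.8916
var = 1 / 19.8916 ≈ 0.050272

0.2242, 0.0503


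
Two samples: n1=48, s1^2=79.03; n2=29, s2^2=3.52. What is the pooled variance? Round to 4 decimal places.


sp^2 = ((n1-1)*s1^2 + (n2-1)*s2^2)/(n1+n2-2)
(n1-1)*s1^2 = 47 * 79.03 = 3714.41
(n2-1)*s2^2 = 28 * 3.52 = 98.56
numerator = 3714.41 + 98.56 = 3812.97
n1+n2-2 = 75
sp^2 = 3812.97 / 75 = 50.8396

50.8396


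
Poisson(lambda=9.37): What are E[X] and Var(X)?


E[X] = Var(X) = lambda = 9.37

9.37, 9.37


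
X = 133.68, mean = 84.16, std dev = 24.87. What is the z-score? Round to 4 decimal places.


z = (X - mu) / sigma
X - mu = 133.68 - 84.16 = 49.52
z = 49.52 / 24.87 = 4952/2487 ≈ 1.991154

1.9912


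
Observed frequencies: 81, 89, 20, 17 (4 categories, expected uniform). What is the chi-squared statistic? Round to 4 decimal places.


chi2 = sum((O-E)^2/E), E = total/4
total = 207, E = 207/4 = 51.75
(81 - 51.75)^2 / 51.75 = 855.5625 / 51.75 = 1521/92 ≈ 16.532609
(89 - 51.75)^2 / 51.75 = 1387.5625 / 51.75 = 22201/828 ≈ 26.812802
(20 - 51.75)^2 / 51.75 = 1008.0625 / 51.75 = 16129/828 ≈ 19.479469
(17 - 51.75)^2 / 51.75 = 1207.5625 / 51.75 = 19321/828 ≈ 23.334541
chi2 = 5945/69 ≈ 86.159420

86.1594


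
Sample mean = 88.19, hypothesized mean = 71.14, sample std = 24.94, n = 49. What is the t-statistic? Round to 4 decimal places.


t = (xbar - mu0) / (s/sqrt(n))
xbar - mu0 = 88.19 - 71.14 = 17.05
sqrt(49) = 7
s/sqrt(n) = 24.94 / 7 = 1247/350 ≈ 3.56285714
t = 17.05 / 3.56285714 = 11935/2494 ≈ 4.785485

4.7855


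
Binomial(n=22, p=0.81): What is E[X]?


E[X] = n*p = 22 * 0.81 = 17.82

17.82


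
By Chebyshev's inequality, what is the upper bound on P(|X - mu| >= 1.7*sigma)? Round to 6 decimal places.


P <= 1/k^2
k^2 = 1.7^2 = 2.89
1/k^2 = 1 / 2.89 = 100/289 ≈ 0.34602076

0.346021


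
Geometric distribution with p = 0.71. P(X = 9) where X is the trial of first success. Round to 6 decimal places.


P = (1-p)^(k-1) * p
(1-p)^(k-1) = 0.29^8 ≈ 0.00005002464
P = 0.00005002464 * 0.71 ≈ 0.00003551750

0.000036


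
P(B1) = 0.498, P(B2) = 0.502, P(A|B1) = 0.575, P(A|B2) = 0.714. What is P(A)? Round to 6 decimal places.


P(A) = P(A|B1)*P(B1) + P(A|B2)*P(B2)
P(A|B1)*P(B1) = 0.575 * 0.498 = 0.28635
P(A|B2)*P(B2) = 0.714 * 0.502 = 0.358428
P(A) = 0.28635 + 0.358428 = 0.644778

0.644778


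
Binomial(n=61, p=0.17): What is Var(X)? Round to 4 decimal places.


Var = n*p*(1-p) = 61 * 0.17 * 0.83 = 8.6071

8.6071


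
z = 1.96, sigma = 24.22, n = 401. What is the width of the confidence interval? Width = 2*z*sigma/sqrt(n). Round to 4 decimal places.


width = 2*z*sigma/sqrt(n)
2*z*sigma = 2 * 1.96 * 24.22 = 94.9424
sqrt(401) ≈ 20.024984
width = 94.9424 / 20.024984 ≈ 4.741197

4.7412


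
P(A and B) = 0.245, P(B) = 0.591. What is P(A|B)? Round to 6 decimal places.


P(A|B) = P(A and B) / P(B) = 0.245 / 0.591 = 245/591 ≈ 0.41455161

0.414552


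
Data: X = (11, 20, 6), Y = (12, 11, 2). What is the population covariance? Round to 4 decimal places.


Cov = (1/n)*sum((xi-xbar)(yi-ybar))
n = 3, xbar = 37/3 ≈ 12.333333, ybar = 25/3 ≈ 8.333333
sum((xi-xbar)(yi-ybar)) = 167/3 ≈ 55.666667
Cov = 55.666667 / 3 = 167/9 ≈ 18.555556

18.5556


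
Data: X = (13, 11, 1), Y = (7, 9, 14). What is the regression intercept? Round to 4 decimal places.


a = ybar - b*xbar, where b = sum((xi-xbar)(yi-ybar)) / sum((xi-xbar)^2)
n = 3, xbar = 25/3 ≈ 8.333333, ybar = 30/3 = 10
Sxy = sum((xi-xbar)(yi-ybar)) = -46
Sxx = sum((xi-xbar)^2) = 248/3 ≈ 82.666667
b = Sxy / Sxx = -69/124 ≈ -0.556452
a = 10 - (-0.556452) * 8.333333 = 1815/124 ≈ 14.637097

14.6371


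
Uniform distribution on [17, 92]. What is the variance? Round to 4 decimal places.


Var = (b-a)^2 / 12
(b-a)^2 = (92 - 17)^2 = 5625
Var = 5625/12 = 468.75

468.7500


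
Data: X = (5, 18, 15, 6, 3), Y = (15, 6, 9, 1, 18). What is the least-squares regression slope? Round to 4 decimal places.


b = sum((xi-xbar)(yi-ybar)) / sum((xi-xbar)^2)
n = 5, xbar = 47/5 = 9.4, ybar = 49/5 = 9.8
Sxy = sum((xi-xbar)(yi-ybar)) = -82.6
Sxx = sum((xi-xbar)^2) = 177.2
b = Sxy / Sxx = -413/886 ≈ -0.466140

-0.4661


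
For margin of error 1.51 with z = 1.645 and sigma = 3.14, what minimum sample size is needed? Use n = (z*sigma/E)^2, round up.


z*sigma/E = 1.645 * 3.14 / 1.51 ≈ 3.420728
(z*sigma/E)^2 ≈ 11.701383
round up: n = 12

12


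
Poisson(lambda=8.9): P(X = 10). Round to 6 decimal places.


P = e^(-lam) * lam^k / k!
e^(-8.9) ≈ 0.0001363889
lam^k = 8.9^10 ≈ 3118171992.996618
k! = 10! = 3628800
P = 0.0001363889 * 3118171992.996618 / 3628800 ≈ 0.117197

0.117197


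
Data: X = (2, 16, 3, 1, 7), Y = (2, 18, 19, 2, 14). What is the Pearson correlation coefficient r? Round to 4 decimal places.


r = sum((xi-xbar)(yi-ybar)) / sqrt(sum((xi-xbar)^2) * sum((yi-ybar)^2))
n = 5, xbar = 29/5 = 5.8, ybar = 55/5 = 11
Sxy = sum((xi-xbar)(yi-ybar)) = 130
Sxx = sum((xi-xbar)^2) = 150.8
Syy = sum((yi-ybar)^2) = 284
sqrt(Sxx*Syy) ≈ 206.947336
r = Sxy / sqrt(Sxx*Syy) = 130 / 206.947336 ≈ 0.628179

0.6282


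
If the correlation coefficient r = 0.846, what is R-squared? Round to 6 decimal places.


R^2 = r^2 = (0.846)^2 = 0.715716

0.715716


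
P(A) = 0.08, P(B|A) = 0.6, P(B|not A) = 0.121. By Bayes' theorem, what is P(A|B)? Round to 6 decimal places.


P(A|B) = P(B|A)*P(A) / P(B), P(B) = P(B|A)*P(A) + P(B|not A)*P(not A)
P(B|A)*P(A) = 0.6 * 0.08 = 0.048
P(B|not A)*P(not A) = 0.121 * 0.92 = 0.11132
P(B) = 0.048 + 0.11132 = 0.15932
P(A|B) = 0.048 / 0.15932 = 1200/3983 ≈ 0.30128044

0.301280


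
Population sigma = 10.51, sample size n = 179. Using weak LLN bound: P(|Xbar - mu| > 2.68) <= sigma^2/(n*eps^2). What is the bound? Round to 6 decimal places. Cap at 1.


bound = min(1, sigma^2/(n*eps^2))
sigma^2 = 10.51^2 = 110.4601
n*eps^2 = 179 * 2.68^2 = 179 * 7.1824 = 1285.6496
sigma^2/(n*eps^2) = 110.4601 / 1285.6496 ≈ 0.08591773

0.085918


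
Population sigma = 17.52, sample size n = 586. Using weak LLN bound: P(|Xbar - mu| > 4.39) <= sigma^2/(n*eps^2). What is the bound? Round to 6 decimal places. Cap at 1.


bound = min(1, sigma^2/(n*eps^2))
sigma^2 = 17.52^2 = 306.9504
n*eps^2 = 586 * 4.39^2 = 586 * 19.2721 = 11293.4506
sigma^2/(n*eps^2) = 306.9504 / 11293.4506 ≈ 0.02717951

0.027180


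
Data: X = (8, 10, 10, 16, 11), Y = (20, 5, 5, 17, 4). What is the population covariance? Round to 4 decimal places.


Cov = (1/n)*sum((xi-xbar)(yi-ybar))
n = 5, xbar = 55/5 = 11, ybar = 51/5 = 10.2
sum((xi-xbar)(yi-ybar)) = 15
Cov = 15 / 5 = 3

3.0000


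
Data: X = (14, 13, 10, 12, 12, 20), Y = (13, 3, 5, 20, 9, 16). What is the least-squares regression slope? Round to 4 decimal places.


b = sum((xi-xbar)(yi-ybar)) / sum((xi-xbar)^2)
n = 6, xbar = 81/6 = 13.5, ybar = 66/6 = 11
Sxy = sum((xi-xbar)(yi-ybar)) = 48
Sxx = sum((xi-xbar)^2) = 59.5
b = Sxy / Sxx = 96/119 ≈ 0.806723

0.8067


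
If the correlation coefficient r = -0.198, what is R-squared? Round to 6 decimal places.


R^2 = r^2 = (-0.198)^2 = 0.039204

0.039204


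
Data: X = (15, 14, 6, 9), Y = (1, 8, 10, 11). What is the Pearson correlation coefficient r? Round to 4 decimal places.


r = sum((xi-xbar)(yi-ybar)) / sqrt(sum((xi-xbar)^2) * sum((yi-ybar)^2))
n = 4, xbar = 44/4 = 11, ybar = 30/4 = 7.5
Sxy = sum((xi-xbar)(yi-ybar)) = -44
Sxx = sum((xi-xbar)^2) = 54
Syy = sum((yi-ybar)^2) = 61
sqrt(Sxx*Syy) ≈ 57.393379
r = Sxy / sqrt(Sxx*Syy) = -44 / 57.393379 ≈ -0.766639

-0.7666


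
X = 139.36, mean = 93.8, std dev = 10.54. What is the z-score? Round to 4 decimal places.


z = (X - mu) / sigma
X - mu = 139.36 - 93.8 = 45.56
z = 45.56 / 10.54 = 134/31 ≈ 4.322581

4.3226


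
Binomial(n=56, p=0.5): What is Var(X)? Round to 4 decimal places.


Var = n*p*(1-p) = 56 * 0.5 * 0.5 = 14

14.0000


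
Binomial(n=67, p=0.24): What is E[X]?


E[X] = n*p = 67 * 0.24 = 16.08

16.08


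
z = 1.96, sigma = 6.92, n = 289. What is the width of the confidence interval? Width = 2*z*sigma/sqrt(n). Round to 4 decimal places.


width = 2*z*sigma/sqrt(n)
2*z*sigma = 2 * 1.96 * 6.92 = 27.1264
sqrt(289) = 17
width = 27.1264 / 17 ≈ 1.595671

1.5957


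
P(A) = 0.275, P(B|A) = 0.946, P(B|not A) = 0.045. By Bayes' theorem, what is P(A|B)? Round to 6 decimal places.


P(A|B) = P(B|A)*P(A) / P(B), P(B) = P(B|A)*P(A) + P(B|not A)*P(not A)
P(B|A)*P(A) = 0.946 * 0.275 = 0.26015
P(B|not A)*P(not A) = 0.045 * 0.725 = 0.032625
P(B) = 0.26015 + 0.032625 = 0.292775
P(A|B) = 0.26015 / 0.292775 ≈ 0.88856631

0.888566


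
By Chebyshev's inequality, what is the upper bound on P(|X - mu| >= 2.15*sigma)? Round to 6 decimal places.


P <= 1/k^2
k^2 = 2.15^2 = 4.6225
1/k^2 = 1 / 4.6225 = 400/1849 ≈ 0.21633315

0.216333


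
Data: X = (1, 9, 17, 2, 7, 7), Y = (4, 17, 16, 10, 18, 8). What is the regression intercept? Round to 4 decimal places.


a = ybar - b*xbar, where b = sum((xi-xbar)(yi-ybar)) / sum((xi-xbar)^2)
n = 6, xbar = 43/6 ≈ 7.166667, ybar = 73/6 ≈ 12.166667
Sxy = sum((xi-xbar)(yi-ybar)) = 647/6 ≈ 107.833333
Sxx = sum((xi-xbar)^2) = 989/6 ≈ 164.833333
b = Sxy / Sxx = 647/989 ≈ 0.654196
a = 12.166667 - 0.654196 * 7.166667 = 172/23 ≈ 7.478261

7.4783


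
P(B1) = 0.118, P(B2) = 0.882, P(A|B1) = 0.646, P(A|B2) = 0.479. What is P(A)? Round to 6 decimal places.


P(A) = P(A|B1)*P(B1) + P(A|B2)*P(B2)
P(A|B1)*P(B1) = 0.646 * 0.118 = 0.076228
P(A|B2)*P(B2) = 0.479 * 0.882 = 0.422478
P(A) = 0.076228 + 0.422478 = 0.498706

0.498706


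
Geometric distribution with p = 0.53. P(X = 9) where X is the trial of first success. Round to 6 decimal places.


P = (1-p)^(k-1) * p
(1-p)^(k-1) = 0.47^8 ≈ 0.002381129
P = 0.002381129 * 0.53 ≈ 0.001261998

0.001262


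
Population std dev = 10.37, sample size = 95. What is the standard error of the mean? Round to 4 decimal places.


SE = sigma / sqrt(n)
sqrt(95) ≈ 9.746794
SE = 10.37 / 9.746794 ≈ 1.063940

1.0639


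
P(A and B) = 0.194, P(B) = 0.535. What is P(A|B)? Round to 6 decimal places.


P(A|B) = P(A and B) / P(B) = 0.194 / 0.535 = 194/535 ≈ 0.36261682

0.362617


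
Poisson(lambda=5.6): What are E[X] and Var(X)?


E[X] = Var(X) = lambda = 5.6

5.6, 5.6


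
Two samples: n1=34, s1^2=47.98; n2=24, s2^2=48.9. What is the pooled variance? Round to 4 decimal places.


sp^2 = ((n1-1)*s1^2 + (n2-1)*s2^2)/(n1+n2-2)
(n1-1)*s1^2 = 33 * 47.98 = 1583.34
(n2-1)*s2^2 = 23 * 48.9 = 1124.7
numerator = 1583.34 + 1124.7 = 2708.04
n1+n2-2 = 56
sp^2 = 2708.04 / 56 = 67701/1400 ≈ 48.357857

48.3579


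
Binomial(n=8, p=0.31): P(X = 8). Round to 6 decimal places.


P = C(n,k) * p^k * (1-p)^(n-k)
C(8,8) = 1
p^k = 0.31^8 ≈ 0.00008528910
(1-p)^(n-k) = 0.69^0 = 1
P = 1 * 0.00008528910 * 1 ≈ 0.000085

0.000085


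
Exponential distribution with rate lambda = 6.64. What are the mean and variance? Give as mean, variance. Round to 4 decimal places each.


mean = 1/lam, var = 1/lam^2
mean = 1 / 6.64 = 25/166 ≈ 0.150602
lam^2 = 6.64^2 = 44.0896
var = 1 / 44.0896 ≈ 0.022681

0.1506, 0.0227


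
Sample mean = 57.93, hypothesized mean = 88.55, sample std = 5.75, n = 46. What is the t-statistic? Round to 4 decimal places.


t = (xbar - mu0) / (s/sqrt(n))
xbar - mu0 = 57.93 - 88.55 = -30.62
sqrt(46) ≈ 6.78232998
s/sqrt(n) = 5.75 / 6.78232998 ≈ 0.84779125
t = -30.62 / 0.84779125 ≈ -36.117382

-36.1174


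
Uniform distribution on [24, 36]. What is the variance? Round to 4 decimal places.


Var = (b-a)^2 / 12
(b-a)^2 = (36 - 24)^2 = 144
Var = 144/12 = 12

12.0000


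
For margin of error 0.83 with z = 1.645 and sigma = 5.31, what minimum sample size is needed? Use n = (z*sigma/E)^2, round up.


z*sigma/E = 1.645 * 5.31 / 0.83 ≈ 10.524036
(z*sigma/E)^2 ≈ 110.755337
round up: n = 111

111


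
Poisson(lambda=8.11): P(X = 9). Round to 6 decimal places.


P = e^(-lam) * lam^k / k!
e^(-8.11) ≈ 0.0003005189
lam^k = 8.11^9 ≈ 151770612.880318
k! = 9! = 362880
P = 0.0003005189 * 151770612.880318 / 362880 ≈ 0.125689

0.125689


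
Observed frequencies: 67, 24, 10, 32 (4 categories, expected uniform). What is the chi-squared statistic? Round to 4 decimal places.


chi2 = sum((O-E)^2/E), E = total/4
total = 133, E = 133/4 = 33.25
(67 - 33.25)^2 / 33.25 = 1139.0625 / 33.25 = 18225/532 ≈ 34.257519
(24 - 33.25)^2 / 33.25 = 85.5625 / 33.25 = 1369/532 ≈ 2.573308
(10 - 33.25)^2 / 33.25 = 540.5625 / 33.25 = 8649/532 ≈ 16.257519
(32 - 33.25)^2 / 33.25 = 1.5625 / 33.25 = 25/532 ≈ 0.046992
chi2 = 7067/133 ≈ 53.135338

53.1353


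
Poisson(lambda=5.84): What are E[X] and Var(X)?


E[X] = Var(X) = lambda = 5.84

5.84, 5.84


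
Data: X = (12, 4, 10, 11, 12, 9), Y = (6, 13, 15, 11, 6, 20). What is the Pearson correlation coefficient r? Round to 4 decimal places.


r = sum((xi-xbar)(yi-ybar)) / sqrt(sum((xi-xbar)^2) * sum((yi-ybar)^2))
n = 6, xbar = 58/6 = 29/3 ≈ 9.666667, ybar = 71/6 ≈ 11.833333
Sxy = sum((xi-xbar)(yi-ybar)) = -118/3 ≈ -39.333333
Sxx = sum((xi-xbar)^2) = 136/3 ≈ 45.333333
Syy = sum((yi-ybar)^2) = 881/6 ≈ 146.833333
sqrt(Sxx*Syy) ≈ 81.587036
r = Sxy / sqrt(Sxx*Syy) = -39.333333 / 81.587036 ≈ -0.482103

-0.4821


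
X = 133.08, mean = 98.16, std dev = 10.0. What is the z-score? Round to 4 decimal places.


z = (X - mu) / sigma
X - mu = 133.08 - 98.16 = 34.92
z = 34.92 / 10.0 = 3.492

3.4920


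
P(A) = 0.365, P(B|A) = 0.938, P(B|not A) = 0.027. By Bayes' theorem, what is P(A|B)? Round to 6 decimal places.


P(A|B) = P(B|A)*P(A) / P(B), P(B) = P(B|A)*P(A) + P(B|not A)*P(not A)
P(B|A)*P(A) = 0.938 * 0.365 = 0.34237
P(B|not A)*P(not A) = 0.027 * 0.635 = 0.017145
P(B) = 0.34237 + 0.017145 = 0.359515
P(A|B) = 0.34237 / 0.359515 ≈ 0.95231075

0.952311


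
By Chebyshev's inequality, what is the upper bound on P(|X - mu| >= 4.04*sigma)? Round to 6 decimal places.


P <= 1/k^2
k^2 = 4.04^2 = 16.3216
1/k^2 = 1 / 16.3216 ≈ 0.06126850

0.061269


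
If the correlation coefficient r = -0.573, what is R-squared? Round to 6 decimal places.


R^2 = r^2 = (-0.573)^2 = 0.328329

0.328329


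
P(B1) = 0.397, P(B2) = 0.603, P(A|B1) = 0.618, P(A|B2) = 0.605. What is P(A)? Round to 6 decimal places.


P(A) = P(A|B1)*P(B1) + P(A|B2)*P(B2)
P(A|B1)*P(B1) = 0.618 * 0.397 = 0.245346
P(A|B2)*P(B2) = 0.605 * 0.603 = 0.364815
P(A) = 0.245346 + 0.364815 = 0.610161

0.610161


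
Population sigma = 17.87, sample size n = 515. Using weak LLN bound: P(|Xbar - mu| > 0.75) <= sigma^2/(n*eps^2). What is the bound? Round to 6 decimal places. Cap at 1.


bound = min(1, sigma^2/(n*eps^2))
sigma^2 = 17.87^2 = 319.3369
n*eps^2 = 515 * 0.75^2 = 515 * 0.5625 = 289.6875
sigma^2/(n*eps^2) = 319.3369 / 289.6875 ≈ 1.10234960
this exceeds 1, so the bound is capped at 1

1.000000


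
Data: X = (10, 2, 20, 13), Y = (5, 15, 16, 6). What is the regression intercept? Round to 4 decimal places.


a = ybar - b*xbar, where b = sum((xi-xbar)(yi-ybar)) / sum((xi-xbar)^2)
n = 4, xbar = 45/4 = 11.25, ybar = 42/4 = 10.5
Sxy = sum((xi-xbar)(yi-ybar)) = 5.5
Sxx = sum((xi-xbar)^2) = 166.75
b = Sxy / Sxx = 22/667 ≈ 0.032984
a = 10.5 - 0.032984 * 11.25 = 6756/667 ≈ 10.128936

10.1289


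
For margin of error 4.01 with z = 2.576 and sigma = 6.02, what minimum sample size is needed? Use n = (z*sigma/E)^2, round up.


z*sigma/E = 2.576 * 6.02 / 4.01 ≈ 3.867212
(z*sigma/E)^2 ≈ 14.955328
round up: n = 15

15


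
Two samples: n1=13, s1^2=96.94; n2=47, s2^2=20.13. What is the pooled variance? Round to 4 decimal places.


sp^2 = ((n1-1)*s1^2 + (n2-1)*s2^2)/(n1+n2-2)
(n1-1)*s1^2 = 12 * 96.94 = 1163.28
(n2-1)*s2^2 = 46 * 20.13 = 925.98
numerator = 1163.28 + 925.98 = 2089.26
n1+n2-2 = 58
sp^2 = 2089.26 / 58 = 104463/2900 ≈ 36.021724

36.0217


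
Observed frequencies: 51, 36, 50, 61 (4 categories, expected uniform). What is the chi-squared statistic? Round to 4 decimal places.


chi2 = sum((O-E)^2/E), E = total/4
total = 198, E = 198/4 = 49.5
(51 - 49.5)^2 / 49.5 = 2.25 / 49.5 = 1/22 ≈ 0.045455
(36 - 49.5)^2 / 49.5 = 182.25 / 49.5 = 81/22 ≈ 3.681818
(50 - 49.5)^2 / 49.5 = 0.25 / 49.5 = 1/198 ≈ 0.005051
(61 - 49.5)^2 / 49.5 = 132.25 / 49.5 = 529/198 ≈ 2.671717
chi2 = 634/99 ≈ 6.404040

6.4040


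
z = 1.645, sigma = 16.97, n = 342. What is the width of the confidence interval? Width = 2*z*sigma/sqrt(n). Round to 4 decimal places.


width = 2*z*sigma/sqrt(n)
2*z*sigma = 2 * 1.645 * 16.97 = 55.8313
sqrt(342) ≈ 18.493242
width = 55.8313 / 18.493242 ≈ 3.019011

3.0190


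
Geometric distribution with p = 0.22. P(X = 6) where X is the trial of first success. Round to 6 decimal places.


P = (1-p)^(k-1) * p
(1-p)^(k-1) = 0.78^5 ≈ 0.2887174
P = 0.2887174 * 0.22 ≈ 0.06351784

0.063518


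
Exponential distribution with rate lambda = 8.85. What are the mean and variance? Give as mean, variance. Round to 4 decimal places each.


mean = 1/lam, var = 1/lam^2
mean = 1 / 8.85 = 20/177 ≈ 0.112994
lam^2 = 8.85^2 = 78.3225
var = 1 / 78.3225 ≈ 0.012768

0.1130, 0.0128


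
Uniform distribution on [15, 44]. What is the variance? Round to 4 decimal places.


Var = (b-a)^2 / 12
(b-a)^2 = (44 - 15)^2 = 841
Var = 841/12 ≈ 70.083333

70.0833


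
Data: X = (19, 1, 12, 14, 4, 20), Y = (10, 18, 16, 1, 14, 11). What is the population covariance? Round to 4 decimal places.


Cov = (1/n)*sum((xi-xbar)(yi-ybar))
n = 6, xbar = 70/6 = 35/3 ≈ 11.666667, ybar = 70/6 = 35/3 ≈ 11.666667
sum((xi-xbar)(yi-ybar)) = -380/3 ≈ -126.666667
Cov = -126.666667 / 6 = -190/9 ≈ -21.111111

-21.1111


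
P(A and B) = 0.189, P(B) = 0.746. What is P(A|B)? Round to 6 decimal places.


P(A|B) = P(A and B) / P(B) = 0.189 / 0.746 = 189/746 ≈ 0.25335121

0.253351


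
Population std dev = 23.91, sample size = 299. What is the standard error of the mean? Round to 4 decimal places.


SE = sigma / sqrt(n)
sqrt(299) ≈ 17.291616
SE = 23.91 / 17.291616 ≈ 1.382751

1.3828


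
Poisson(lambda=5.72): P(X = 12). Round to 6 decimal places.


P = e^(-lam) * lam^k / k!
e^(-5.72) ≈ 0.003279711
lam^k = 5.72^12 ≈ 1226739488.964206
k! = 12! = 479001600
P = 0.003279711 * 1226739488.964206 / 479001600 ≈ 0.008399

0.008399


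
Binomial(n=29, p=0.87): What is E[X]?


E[X] = n*p = 29 * 0.87 = 25.23

25.23


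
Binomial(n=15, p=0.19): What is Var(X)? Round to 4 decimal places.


Var = n*p*(1-p) = 15 * 0.19 * 0.81 = 2.3085

2.3085


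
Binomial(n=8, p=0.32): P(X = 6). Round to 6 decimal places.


P = C(n,k) * p^k * (1-p)^(n-k)
C(8,6) = 28
p^k = 0.32^6 ≈ 0.001073742
(1-p)^(n-k) = 0.68^2 = 0.4624
P = 28 * 0.001073742 * 0.4624 ≈ 0.013902

0.013902


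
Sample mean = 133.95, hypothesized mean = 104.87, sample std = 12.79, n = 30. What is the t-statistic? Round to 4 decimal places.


t = (xbar - mu0) / (s/sqrt(n))
xbar - mu0 = 133.95 - 104.87 = 29.08
sqrt(30) ≈ 5.47722558
s/sqrt(n) = 12.79 / 5.47722558 ≈ 2.33512384
t = 29.08 / 2.33512384 ≈ 12.453301

12.4533


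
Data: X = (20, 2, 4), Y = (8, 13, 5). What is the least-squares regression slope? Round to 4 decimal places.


b = sum((xi-xbar)(yi-ybar)) / sum((xi-xbar)^2)
n = 3, xbar = 26/3 ≈ 8.666667, ybar = 26/3 ≈ 8.666667
Sxy = sum((xi-xbar)(yi-ybar)) = -58/3 ≈ -19.333333
Sxx = sum((xi-xbar)^2) = 584/3 ≈ 194.666667
b = Sxy / Sxx = -29/292 ≈ -0.099315

-0.0993


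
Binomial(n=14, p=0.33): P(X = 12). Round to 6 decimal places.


P = C(n,k) * p^k * (1-p)^(n-k)
C(14,12) = 91
p^k = 0.33^12 ≈ 0.000001667890
(1-p)^(n-k) = 0.67^2 = 0.4489
P = 91 * 0.000001667890 * 0.4489 ≈ 0.000068

0.000068


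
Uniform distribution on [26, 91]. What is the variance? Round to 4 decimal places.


Var = (b-a)^2 / 12
(b-a)^2 = (91 - 26)^2 = 4225
Var = 4225/12 ≈ 352.083333

352.0833


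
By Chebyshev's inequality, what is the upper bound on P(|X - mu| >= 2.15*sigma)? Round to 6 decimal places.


P <= 1/k^2
k^2 = 2.15^2 = 4.6225
1/k^2 = 1 / 4.6225 = 400/1849 ≈ 0.21633315

0.216333


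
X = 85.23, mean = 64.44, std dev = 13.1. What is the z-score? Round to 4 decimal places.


z = (X - mu) / sigma
X - mu = 85.23 - 64.44 = 20.79
z = 20.79 / 13.1 = 2079/1310 ≈ 1.587023

1.5870


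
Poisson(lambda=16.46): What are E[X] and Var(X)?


E[X] = Var(X) = lambda = 16.46

16.46, 16.46


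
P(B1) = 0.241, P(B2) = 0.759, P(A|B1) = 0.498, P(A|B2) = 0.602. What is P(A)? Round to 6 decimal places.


P(A) = P(A|B1)*P(B1) + P(A|B2)*P(B2)
P(A|B1)*P(B1) = 0.498 * 0.241 = 0.120018
P(A|B2)*P(B2) = 0.602 * 0.759 = 0.456918
P(A) = 0.120018 + 0.456918 = 0.576936

0.576936


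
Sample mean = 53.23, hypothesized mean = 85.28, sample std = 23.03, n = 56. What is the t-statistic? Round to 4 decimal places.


t = (xbar - mu0) / (s/sqrt(n))
xbar - mu0 = 53.23 - 85.28 = -32.05
sqrt(56) ≈ 7.48331477
s/sqrt(n) = 23.03 / 7.48331477 ≈ 3.07751320
t = -32.05 / 3.07751320 ≈ -10.414253

-10.4143
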